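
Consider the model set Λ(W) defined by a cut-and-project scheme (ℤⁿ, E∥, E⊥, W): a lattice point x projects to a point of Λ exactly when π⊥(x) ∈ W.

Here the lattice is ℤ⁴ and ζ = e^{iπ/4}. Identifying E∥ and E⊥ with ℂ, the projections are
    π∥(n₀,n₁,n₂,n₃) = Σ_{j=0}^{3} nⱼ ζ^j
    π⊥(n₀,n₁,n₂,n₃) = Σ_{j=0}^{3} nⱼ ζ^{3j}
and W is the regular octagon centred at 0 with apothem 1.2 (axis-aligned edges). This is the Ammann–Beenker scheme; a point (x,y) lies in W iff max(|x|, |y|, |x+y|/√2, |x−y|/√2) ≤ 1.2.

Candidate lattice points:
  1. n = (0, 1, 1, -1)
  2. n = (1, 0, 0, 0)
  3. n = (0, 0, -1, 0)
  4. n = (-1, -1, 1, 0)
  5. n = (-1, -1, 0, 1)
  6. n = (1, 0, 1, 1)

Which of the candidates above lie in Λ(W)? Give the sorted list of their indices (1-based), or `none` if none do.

2, 3, 5

π⊥(n) = n₀ + n₁ζ³ + n₂ζ⁶ + n₃ζ⁹ where ζ = e^{iπ/4}.
#1 (0, 1, 1, -1): internal (-1.41421, -1.00000); octagon support 1.70711 vs apothem 1.2 → ∉ W
#2 (1, 0, 0, 0): internal (1.00000, 0.00000); octagon support 1.00000 vs apothem 1.2 → ∈ W
#3 (0, 0, -1, 0): internal (0.00000, 1.00000); octagon support 1.00000 vs apothem 1.2 → ∈ W
#4 (-1, -1, 1, 0): internal (-0.29289, -1.70711); octagon support 1.70711 vs apothem 1.2 → ∉ W
#5 (-1, -1, 0, 1): internal (0.41421, 0.00000); octagon support 0.41421 vs apothem 1.2 → ∈ W
#6 (1, 0, 1, 1): internal (1.70711, -0.29289); octagon support 1.70711 vs apothem 1.2 → ∉ W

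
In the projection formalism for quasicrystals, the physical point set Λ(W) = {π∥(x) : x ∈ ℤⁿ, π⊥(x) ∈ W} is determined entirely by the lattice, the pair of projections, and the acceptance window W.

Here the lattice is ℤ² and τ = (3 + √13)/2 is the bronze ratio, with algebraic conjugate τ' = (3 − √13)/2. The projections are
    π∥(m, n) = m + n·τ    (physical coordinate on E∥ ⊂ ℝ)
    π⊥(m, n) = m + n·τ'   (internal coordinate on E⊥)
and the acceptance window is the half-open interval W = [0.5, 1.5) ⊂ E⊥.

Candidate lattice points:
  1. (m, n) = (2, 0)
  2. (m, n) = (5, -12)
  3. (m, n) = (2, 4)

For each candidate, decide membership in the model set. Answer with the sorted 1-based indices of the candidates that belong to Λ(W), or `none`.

Numerically τ ≈ 3.302776 and τ' = −1/τ ≈ -0.302776.
candidate 1: (m,n)=(2,0) → π∥ = 2+0·τ ≈ 2.000000, π⊥ = 2+0·τ' ≈ 2.000000 ∉ [0.5, 1.5) ⇒ out
candidate 2: (m,n)=(5,-12) → π∥ = 5-12·τ ≈ -34.633308, π⊥ = 5-12·τ' ≈ 8.633308 ∉ [0.5, 1.5) ⇒ out
candidate 3: (m,n)=(2,4) → π∥ = 2+4·τ ≈ 15.211103, π⊥ = 2+4·τ' ≈ 0.788897 ∈ [0.5, 1.5) ⇒ IN Λ

3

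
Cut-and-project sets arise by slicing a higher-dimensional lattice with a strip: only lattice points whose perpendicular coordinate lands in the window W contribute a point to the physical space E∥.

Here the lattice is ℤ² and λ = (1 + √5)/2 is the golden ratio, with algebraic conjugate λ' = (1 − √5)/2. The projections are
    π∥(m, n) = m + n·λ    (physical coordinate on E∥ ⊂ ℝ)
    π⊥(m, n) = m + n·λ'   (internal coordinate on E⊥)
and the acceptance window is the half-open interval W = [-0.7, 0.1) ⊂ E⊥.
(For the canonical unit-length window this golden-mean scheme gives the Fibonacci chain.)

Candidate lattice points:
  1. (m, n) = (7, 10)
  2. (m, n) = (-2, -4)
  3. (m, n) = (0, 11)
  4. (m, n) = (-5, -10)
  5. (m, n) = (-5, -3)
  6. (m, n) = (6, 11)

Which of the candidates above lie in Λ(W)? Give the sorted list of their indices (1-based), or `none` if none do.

λ' = (1−√5)/2 ≈ -0.618034.
[1] lift (7,10): star map gives 0.819660; window check -0.7 ≤ 0.819660 < 0.1 is false → out
[2] lift (-2,-4): star map gives 0.472136; window check -0.7 ≤ 0.472136 < 0.1 is false → out
[3] lift (0,11): star map gives -6.798374; window check -0.7 ≤ -6.798374 < 0.1 is false → out
[4] lift (-5,-10): star map gives 1.180340; window check -0.7 ≤ 1.180340 < 0.1 is false → out
[5] lift (-5,-3): star map gives -3.145898; window check -0.7 ≤ -3.145898 < 0.1 is false → out
[6] lift (6,11): star map gives -0.798374; window check -0.7 ≤ -0.798374 < 0.1 is false → out

none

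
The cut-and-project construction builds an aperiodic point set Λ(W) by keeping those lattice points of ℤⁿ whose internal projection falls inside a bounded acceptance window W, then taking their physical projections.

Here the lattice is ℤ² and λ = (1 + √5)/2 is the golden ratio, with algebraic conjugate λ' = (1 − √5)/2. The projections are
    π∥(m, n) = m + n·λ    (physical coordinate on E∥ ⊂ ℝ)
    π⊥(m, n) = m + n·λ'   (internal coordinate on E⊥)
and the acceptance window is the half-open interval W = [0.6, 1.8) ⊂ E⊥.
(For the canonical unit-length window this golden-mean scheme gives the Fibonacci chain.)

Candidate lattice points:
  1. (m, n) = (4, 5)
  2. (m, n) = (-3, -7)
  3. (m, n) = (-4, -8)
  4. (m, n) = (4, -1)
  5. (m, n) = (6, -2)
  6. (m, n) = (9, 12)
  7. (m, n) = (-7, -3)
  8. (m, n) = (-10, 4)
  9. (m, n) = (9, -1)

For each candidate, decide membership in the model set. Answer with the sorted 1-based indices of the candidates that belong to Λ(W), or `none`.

1, 2, 3, 6

Numerically λ ≈ 1.61803 and λ' = −1/λ ≈ -0.61803.
[1] lift (4,5): star map gives 0.90983; window check 0.6 ≤ 0.90983 < 1.8 is true → IN Λ
[2] lift (-3,-7): star map gives 1.32624; window check 0.6 ≤ 1.32624 < 1.8 is true → IN Λ
[3] lift (-4,-8): star map gives 0.94427; window check 0.6 ≤ 0.94427 < 1.8 is true → IN Λ
[4] lift (4,-1): star map gives 4.61803; window check 0.6 ≤ 4.61803 < 1.8 is false → out
[5] lift (6,-2): star map gives 7.23607; window check 0.6 ≤ 7.23607 < 1.8 is false → out
[6] lift (9,12): star map gives 1.58359; window check 0.6 ≤ 1.58359 < 1.8 is true → IN Λ
[7] lift (-7,-3): star map gives -5.14590; window check 0.6 ≤ -5.14590 < 1.8 is false → out
[8] lift (-10,4): star map gives -12.47214; window check 0.6 ≤ -12.47214 < 1.8 is false → out
[9] lift (9,-1): star map gives 9.61803; window check 0.6 ≤ 9.61803 < 1.8 is false → out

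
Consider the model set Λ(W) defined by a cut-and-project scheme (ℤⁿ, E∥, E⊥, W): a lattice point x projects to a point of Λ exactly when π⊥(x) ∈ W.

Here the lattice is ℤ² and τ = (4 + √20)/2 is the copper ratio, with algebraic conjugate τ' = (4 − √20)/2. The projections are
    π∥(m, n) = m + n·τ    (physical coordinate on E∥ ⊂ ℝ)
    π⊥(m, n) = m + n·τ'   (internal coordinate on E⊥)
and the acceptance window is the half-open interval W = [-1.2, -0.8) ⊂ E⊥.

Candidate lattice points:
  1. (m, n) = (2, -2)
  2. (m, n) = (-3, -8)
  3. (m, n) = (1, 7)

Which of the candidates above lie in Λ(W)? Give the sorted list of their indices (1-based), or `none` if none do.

Numerically τ ≈ 4.23607 and τ' = −1/τ ≈ -0.23607.
[1] lift (2,-2): star map gives 2.47214; window check -1.2 ≤ 2.47214 < -0.8 is false → out
[2] lift (-3,-8): star map gives -1.11146; window check -1.2 ≤ -1.11146 < -0.8 is true → IN Λ
[3] lift (1,7): star map gives -0.65248; window check -1.2 ≤ -0.65248 < -0.8 is false → out

2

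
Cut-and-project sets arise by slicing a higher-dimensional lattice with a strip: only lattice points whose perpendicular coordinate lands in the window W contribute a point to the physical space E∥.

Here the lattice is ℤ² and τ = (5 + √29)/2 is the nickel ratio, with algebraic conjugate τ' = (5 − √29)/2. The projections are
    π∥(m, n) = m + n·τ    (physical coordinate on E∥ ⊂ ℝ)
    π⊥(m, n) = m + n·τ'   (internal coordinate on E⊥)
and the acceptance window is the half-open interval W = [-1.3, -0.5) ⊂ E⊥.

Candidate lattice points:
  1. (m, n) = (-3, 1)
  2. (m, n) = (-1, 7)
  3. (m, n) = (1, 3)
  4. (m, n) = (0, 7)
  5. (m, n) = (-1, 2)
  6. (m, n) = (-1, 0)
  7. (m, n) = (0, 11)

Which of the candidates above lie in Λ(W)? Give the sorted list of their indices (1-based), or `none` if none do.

6

Numerically τ ≈ 5.192582 and τ' = −1/τ ≈ -0.192582.
candidate 1: (m,n)=(-3,1) → π∥ = -3+1·τ ≈ 2.192582, π⊥ = -3+1·τ' ≈ -3.192582 ∉ [-1.3, -0.5) ⇒ out
candidate 2: (m,n)=(-1,7) → π∥ = -1+7·τ ≈ 35.348077, π⊥ = -1+7·τ' ≈ -2.348077 ∉ [-1.3, -0.5) ⇒ out
candidate 3: (m,n)=(1,3) → π∥ = 1+3·τ ≈ 16.577747, π⊥ = 1+3·τ' ≈ 0.422253 ∉ [-1.3, -0.5) ⇒ out
candidate 4: (m,n)=(0,7) → π∥ = 0+7·τ ≈ 36.348077, π⊥ = 0+7·τ' ≈ -1.348077 ∉ [-1.3, -0.5) ⇒ out
candidate 5: (m,n)=(-1,2) → π∥ = -1+2·τ ≈ 9.385165, π⊥ = -1+2·τ' ≈ -1.385165 ∉ [-1.3, -0.5) ⇒ out
candidate 6: (m,n)=(-1,0) → π∥ = -1+0·τ ≈ -1.000000, π⊥ = -1+0·τ' ≈ -1.000000 ∈ [-1.3, -0.5) ⇒ IN Λ
candidate 7: (m,n)=(0,11) → π∥ = 0+11·τ ≈ 57.118406, π⊥ = 0+11·τ' ≈ -2.118406 ∉ [-1.3, -0.5) ⇒ out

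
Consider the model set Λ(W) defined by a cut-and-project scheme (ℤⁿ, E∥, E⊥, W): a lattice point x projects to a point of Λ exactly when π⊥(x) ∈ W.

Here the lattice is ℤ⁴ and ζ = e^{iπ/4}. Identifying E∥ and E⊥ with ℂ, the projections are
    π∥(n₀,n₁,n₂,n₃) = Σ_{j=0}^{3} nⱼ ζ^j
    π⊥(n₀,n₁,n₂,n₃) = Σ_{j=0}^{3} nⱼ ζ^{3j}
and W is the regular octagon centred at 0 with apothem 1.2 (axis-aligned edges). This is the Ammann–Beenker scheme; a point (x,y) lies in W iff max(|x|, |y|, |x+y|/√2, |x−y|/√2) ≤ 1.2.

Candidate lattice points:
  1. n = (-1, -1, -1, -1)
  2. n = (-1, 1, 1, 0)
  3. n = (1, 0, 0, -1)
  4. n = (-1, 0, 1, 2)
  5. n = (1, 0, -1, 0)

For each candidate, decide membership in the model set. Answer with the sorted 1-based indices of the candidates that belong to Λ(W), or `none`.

π⊥(n) = n₀ + n₁ζ³ + n₂ζ⁶ + n₃ζ⁹ where ζ = e^{iπ/4}.
candidate 1: n = (-1, -1, -1, -1) → π⊥ ≈ (-1.0000, -0.4142); max(|x|,|y|,|x±y|/√2) = 1.0000 ≤ 1.2 ⇒ ∈ W
candidate 2: n = (-1, 1, 1, 0) → π⊥ ≈ (-1.7071, -0.2929); max(|x|,|y|,|x±y|/√2) = 1.7071 > 1.2 ⇒ ∉ W
candidate 3: n = (1, 0, 0, -1) → π⊥ ≈ (+0.2929, -0.7071); max(|x|,|y|,|x±y|/√2) = 0.7071 ≤ 1.2 ⇒ ∈ W
candidate 4: n = (-1, 0, 1, 2) → π⊥ ≈ (+0.4142, +0.4142); max(|x|,|y|,|x±y|/√2) = 0.5858 ≤ 1.2 ⇒ ∈ W
candidate 5: n = (1, 0, -1, 0) → π⊥ ≈ (+1.0000, +1.0000); max(|x|,|y|,|x±y|/√2) = 1.4142 > 1.2 ⇒ ∉ W

1, 3, 4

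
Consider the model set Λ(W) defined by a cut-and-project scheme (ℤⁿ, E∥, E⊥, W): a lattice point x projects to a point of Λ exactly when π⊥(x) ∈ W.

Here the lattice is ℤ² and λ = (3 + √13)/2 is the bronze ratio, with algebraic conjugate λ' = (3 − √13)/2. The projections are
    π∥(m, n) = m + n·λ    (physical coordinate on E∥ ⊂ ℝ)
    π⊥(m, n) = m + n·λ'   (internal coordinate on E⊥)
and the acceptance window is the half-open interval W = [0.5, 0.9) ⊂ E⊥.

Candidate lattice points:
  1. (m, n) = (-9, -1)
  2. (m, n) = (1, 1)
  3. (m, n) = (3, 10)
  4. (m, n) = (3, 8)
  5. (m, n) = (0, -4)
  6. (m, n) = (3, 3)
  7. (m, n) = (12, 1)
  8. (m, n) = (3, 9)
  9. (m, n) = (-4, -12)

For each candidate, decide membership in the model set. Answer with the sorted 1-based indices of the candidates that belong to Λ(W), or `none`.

2, 4

Compute λ' = (3−√13)/2 = -0.302776, so π⊥(m,n) = m -0.302776·n.
candidate 1: (m,n)=(-9,-1) → π∥ = -9-1·λ ≈ -12.302776, π⊥ = -9-1·λ' ≈ -8.697224 ∉ [0.5, 0.9) ⇒ out
candidate 2: (m,n)=(1,1) → π∥ = 1+1·λ ≈ 4.302776, π⊥ = 1+1·λ' ≈ 0.697224 ∈ [0.5, 0.9) ⇒ IN Λ
candidate 3: (m,n)=(3,10) → π∥ = 3+10·λ ≈ 36.027756, π⊥ = 3+10·λ' ≈ -0.027756 ∉ [0.5, 0.9) ⇒ out
candidate 4: (m,n)=(3,8) → π∥ = 3+8·λ ≈ 29.422205, π⊥ = 3+8·λ' ≈ 0.577795 ∈ [0.5, 0.9) ⇒ IN Λ
candidate 5: (m,n)=(0,-4) → π∥ = 0-4·λ ≈ -13.211103, π⊥ = 0-4·λ' ≈ 1.211103 ∉ [0.5, 0.9) ⇒ out
candidate 6: (m,n)=(3,3) → π∥ = 3+3·λ ≈ 12.908327, π⊥ = 3+3·λ' ≈ 2.091673 ∉ [0.5, 0.9) ⇒ out
candidate 7: (m,n)=(12,1) → π∥ = 12+1·λ ≈ 15.302776, π⊥ = 12+1·λ' ≈ 11.697224 ∉ [0.5, 0.9) ⇒ out
candidate 8: (m,n)=(3,9) → π∥ = 3+9·λ ≈ 32.724981, π⊥ = 3+9·λ' ≈ 0.275019 ∉ [0.5, 0.9) ⇒ out
candidate 9: (m,n)=(-4,-12) → π∥ = -4-12·λ ≈ -43.633308, π⊥ = -4-12·λ' ≈ -0.366692 ∉ [0.5, 0.9) ⇒ out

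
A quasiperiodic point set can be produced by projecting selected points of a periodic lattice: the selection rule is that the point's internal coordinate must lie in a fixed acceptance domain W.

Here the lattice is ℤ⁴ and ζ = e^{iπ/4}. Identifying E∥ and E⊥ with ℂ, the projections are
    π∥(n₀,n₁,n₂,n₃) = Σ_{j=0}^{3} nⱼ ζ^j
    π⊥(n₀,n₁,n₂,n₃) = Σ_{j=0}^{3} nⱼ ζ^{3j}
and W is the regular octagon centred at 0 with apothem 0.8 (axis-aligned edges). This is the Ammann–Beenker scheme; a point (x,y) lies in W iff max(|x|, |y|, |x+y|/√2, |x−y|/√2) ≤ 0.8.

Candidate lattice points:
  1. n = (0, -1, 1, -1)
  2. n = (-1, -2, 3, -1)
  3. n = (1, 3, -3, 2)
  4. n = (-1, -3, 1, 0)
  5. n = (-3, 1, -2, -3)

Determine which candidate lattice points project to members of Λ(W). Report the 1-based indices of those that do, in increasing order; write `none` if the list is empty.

With ζ = e^{iπ/4} the internal vectors are ζ^0,ζ^3,ζ^6,ζ^9.
candidate 1: n = (0, -1, 1, -1) → π⊥ ≈ (+0.00000, -2.41421); max(|x|,|y|,|x±y|/√2) = 2.41421 > 0.8 ⇒ ∉ W
candidate 2: n = (-1, -2, 3, -1) → π⊥ ≈ (-0.29289, -5.12132); max(|x|,|y|,|x±y|/√2) = 5.12132 > 0.8 ⇒ ∉ W
candidate 3: n = (1, 3, -3, 2) → π⊥ ≈ (+0.29289, +6.53553); max(|x|,|y|,|x±y|/√2) = 6.53553 > 0.8 ⇒ ∉ W
candidate 4: n = (-1, -3, 1, 0) → π⊥ ≈ (+1.12132, -3.12132); max(|x|,|y|,|x±y|/√2) = 3.12132 > 0.8 ⇒ ∉ W
candidate 5: n = (-3, 1, -2, -3) → π⊥ ≈ (-5.82843, +0.58579); max(|x|,|y|,|x±y|/√2) = 5.82843 > 0.8 ⇒ ∉ W

none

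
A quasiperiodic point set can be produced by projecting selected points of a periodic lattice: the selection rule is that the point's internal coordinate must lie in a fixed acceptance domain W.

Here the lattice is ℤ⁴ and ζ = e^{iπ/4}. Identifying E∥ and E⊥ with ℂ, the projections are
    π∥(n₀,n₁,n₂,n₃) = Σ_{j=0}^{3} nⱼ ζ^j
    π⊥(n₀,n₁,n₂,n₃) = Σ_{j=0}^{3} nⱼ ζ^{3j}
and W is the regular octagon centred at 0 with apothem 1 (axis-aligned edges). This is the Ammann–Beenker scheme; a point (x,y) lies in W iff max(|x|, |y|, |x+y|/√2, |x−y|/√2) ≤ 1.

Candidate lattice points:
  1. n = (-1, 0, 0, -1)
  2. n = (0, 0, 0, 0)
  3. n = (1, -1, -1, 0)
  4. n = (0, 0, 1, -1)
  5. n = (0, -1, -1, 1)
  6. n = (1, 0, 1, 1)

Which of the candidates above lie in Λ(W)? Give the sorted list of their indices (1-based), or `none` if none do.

With ζ = e^{iπ/4} the internal vectors are ζ^0,ζ^3,ζ^6,ζ^9.
candidate 1: n = (-1, 0, 0, -1) → π⊥ ≈ (-1.7071, -0.7071); max(|x|,|y|,|x±y|/√2) = 1.7071 > 1 ⇒ ∉ W
candidate 2: n = (0, 0, 0, 0) → π⊥ ≈ (+0.0000, +0.0000); max(|x|,|y|,|x±y|/√2) = 0.0000 ≤ 1 ⇒ ∈ W
candidate 3: n = (1, -1, -1, 0) → π⊥ ≈ (+1.7071, +0.2929); max(|x|,|y|,|x±y|/√2) = 1.7071 > 1 ⇒ ∉ W
candidate 4: n = (0, 0, 1, -1) → π⊥ ≈ (-0.7071, -1.7071); max(|x|,|y|,|x±y|/√2) = 1.7071 > 1 ⇒ ∉ W
candidate 5: n = (0, -1, -1, 1) → π⊥ ≈ (+1.4142, +1.0000); max(|x|,|y|,|x±y|/√2) = 1.7071 > 1 ⇒ ∉ W
candidate 6: n = (1, 0, 1, 1) → π⊥ ≈ (+1.7071, -0.2929); max(|x|,|y|,|x±y|/√2) = 1.7071 > 1 ⇒ ∉ W

2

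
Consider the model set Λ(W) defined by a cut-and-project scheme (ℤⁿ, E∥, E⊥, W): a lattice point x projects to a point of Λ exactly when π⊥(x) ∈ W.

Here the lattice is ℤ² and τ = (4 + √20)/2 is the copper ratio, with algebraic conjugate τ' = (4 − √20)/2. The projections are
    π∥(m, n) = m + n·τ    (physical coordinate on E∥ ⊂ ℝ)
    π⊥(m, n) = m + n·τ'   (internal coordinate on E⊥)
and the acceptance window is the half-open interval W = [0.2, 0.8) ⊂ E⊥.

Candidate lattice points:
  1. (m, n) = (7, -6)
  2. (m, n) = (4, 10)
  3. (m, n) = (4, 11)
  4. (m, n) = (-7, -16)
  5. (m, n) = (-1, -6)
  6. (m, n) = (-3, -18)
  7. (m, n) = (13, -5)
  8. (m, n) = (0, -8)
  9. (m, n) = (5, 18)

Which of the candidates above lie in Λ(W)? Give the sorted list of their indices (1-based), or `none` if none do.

Numerically τ ≈ 4.23607 and τ' = −1/τ ≈ -0.23607.
#1 (7,-6): internal coord 7 + (-6)·τ' = +8.41641; +8.41641 ∉ [0.2, 0.8) → out
#2 (4,10): internal coord 4 + (10)·τ' = +1.63932; +1.63932 ∉ [0.2, 0.8) → out
#3 (4,11): internal coord 4 + (11)·τ' = +1.40325; +1.40325 ∉ [0.2, 0.8) → out
#4 (-7,-16): internal coord -7 + (-16)·τ' = -3.22291; -3.22291 ∉ [0.2, 0.8) → out
#5 (-1,-6): internal coord -1 + (-6)·τ' = +0.41641; +0.41641 ∈ [0.2, 0.8) → IN Λ
#6 (-3,-18): internal coord -3 + (-18)·τ' = +1.24922; +1.24922 ∉ [0.2, 0.8) → out
#7 (13,-5): internal coord 13 + (-5)·τ' = +14.18034; +14.18034 ∉ [0.2, 0.8) → out
#8 (0,-8): internal coord 0 + (-8)·τ' = +1.88854; +1.88854 ∉ [0.2, 0.8) → out
#9 (5,18): internal coord 5 + (18)·τ' = +0.75078; +0.75078 ∈ [0.2, 0.8) → IN Λ

5, 9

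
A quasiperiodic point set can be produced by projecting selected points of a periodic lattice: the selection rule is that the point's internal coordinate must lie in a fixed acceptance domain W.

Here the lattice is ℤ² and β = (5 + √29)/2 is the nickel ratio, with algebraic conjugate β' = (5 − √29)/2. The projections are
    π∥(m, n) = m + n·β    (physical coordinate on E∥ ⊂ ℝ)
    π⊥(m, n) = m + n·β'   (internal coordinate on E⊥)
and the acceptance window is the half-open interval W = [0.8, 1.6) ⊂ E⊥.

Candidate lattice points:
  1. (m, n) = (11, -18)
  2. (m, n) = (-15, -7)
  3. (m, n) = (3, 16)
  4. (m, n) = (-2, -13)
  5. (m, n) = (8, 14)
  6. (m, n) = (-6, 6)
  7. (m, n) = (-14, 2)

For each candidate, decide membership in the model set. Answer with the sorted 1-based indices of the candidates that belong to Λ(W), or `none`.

Numerically β ≈ 5.1926 and β' = −1/β ≈ -0.1926.
#1 (11,-18): internal coord 11 + (-18)·β' = +14.4665; +14.4665 ∉ [0.8, 1.6) → out
#2 (-15,-7): internal coord -15 + (-7)·β' = -13.6519; -13.6519 ∉ [0.8, 1.6) → out
#3 (3,16): internal coord 3 + (16)·β' = -0.0813; -0.0813 ∉ [0.8, 1.6) → out
#4 (-2,-13): internal coord -2 + (-13)·β' = +0.5036; +0.5036 ∉ [0.8, 1.6) → out
#5 (8,14): internal coord 8 + (14)·β' = +5.3038; +5.3038 ∉ [0.8, 1.6) → out
#6 (-6,6): internal coord -6 + (6)·β' = -7.1555; -7.1555 ∉ [0.8, 1.6) → out
#7 (-14,2): internal coord -14 + (2)·β' = -14.3852; -14.3852 ∉ [0.8, 1.6) → out

none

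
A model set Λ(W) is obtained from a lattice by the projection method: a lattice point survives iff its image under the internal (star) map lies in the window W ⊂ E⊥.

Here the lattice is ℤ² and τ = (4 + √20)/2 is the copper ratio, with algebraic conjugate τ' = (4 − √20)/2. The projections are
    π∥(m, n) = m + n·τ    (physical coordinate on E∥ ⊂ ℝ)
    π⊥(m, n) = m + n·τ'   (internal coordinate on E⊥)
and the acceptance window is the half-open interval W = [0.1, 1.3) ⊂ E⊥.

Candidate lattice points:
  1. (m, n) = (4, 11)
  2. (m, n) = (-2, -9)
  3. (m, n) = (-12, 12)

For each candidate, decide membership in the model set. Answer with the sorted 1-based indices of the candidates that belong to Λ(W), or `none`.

Compute τ' = (4−√20)/2 = -0.2361, so π⊥(m,n) = m -0.2361·n.
#1 (4,11): internal coord 4 + (11)·τ' = +1.4033; +1.4033 ∉ [0.1, 1.3) → out
#2 (-2,-9): internal coord -2 + (-9)·τ' = +0.1246; +0.1246 ∈ [0.1, 1.3) → IN Λ
#3 (-12,12): internal coord -12 + (12)·τ' = -14.8328; -14.8328 ∉ [0.1, 1.3) → out

2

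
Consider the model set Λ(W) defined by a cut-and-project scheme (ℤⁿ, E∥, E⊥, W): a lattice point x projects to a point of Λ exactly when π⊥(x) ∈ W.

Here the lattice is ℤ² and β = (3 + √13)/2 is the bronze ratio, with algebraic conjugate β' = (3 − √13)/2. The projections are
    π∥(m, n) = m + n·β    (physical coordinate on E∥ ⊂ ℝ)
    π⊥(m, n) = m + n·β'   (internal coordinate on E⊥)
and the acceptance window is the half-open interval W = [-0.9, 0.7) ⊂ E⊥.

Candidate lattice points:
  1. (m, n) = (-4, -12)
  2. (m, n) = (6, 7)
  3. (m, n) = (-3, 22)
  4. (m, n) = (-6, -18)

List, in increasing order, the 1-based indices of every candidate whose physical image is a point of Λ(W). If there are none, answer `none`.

1, 4

Numerically β ≈ 3.3028 and β' = −1/β ≈ -0.3028.
[1] lift (-4,-12): star map gives -0.3667; window check -0.9 ≤ -0.3667 < 0.7 is true → IN Λ
[2] lift (6,7): star map gives 3.8806; window check -0.9 ≤ 3.8806 < 0.7 is false → out
[3] lift (-3,22): star map gives -9.6611; window check -0.9 ≤ -9.6611 < 0.7 is false → out
[4] lift (-6,-18): star map gives -0.5500; window check -0.9 ≤ -0.5500 < 0.7 is true → IN Λ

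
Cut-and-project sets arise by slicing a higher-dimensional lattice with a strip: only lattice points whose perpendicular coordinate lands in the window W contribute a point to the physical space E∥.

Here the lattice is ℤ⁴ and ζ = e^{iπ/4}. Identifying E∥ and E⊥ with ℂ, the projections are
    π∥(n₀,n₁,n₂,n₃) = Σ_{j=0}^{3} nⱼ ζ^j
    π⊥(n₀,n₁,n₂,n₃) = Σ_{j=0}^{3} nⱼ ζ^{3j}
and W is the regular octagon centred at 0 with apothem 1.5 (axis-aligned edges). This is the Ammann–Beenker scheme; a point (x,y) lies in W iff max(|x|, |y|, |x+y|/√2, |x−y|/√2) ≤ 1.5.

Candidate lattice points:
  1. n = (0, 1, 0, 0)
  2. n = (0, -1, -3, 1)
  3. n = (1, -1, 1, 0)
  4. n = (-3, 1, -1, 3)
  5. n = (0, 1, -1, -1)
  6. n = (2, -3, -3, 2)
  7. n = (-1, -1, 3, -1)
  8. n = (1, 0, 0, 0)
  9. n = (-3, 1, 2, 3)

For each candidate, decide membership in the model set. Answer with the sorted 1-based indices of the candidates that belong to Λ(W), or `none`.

1, 8

Internal map: ζ^{3j} for j=0..3 gives (1,0), (−√2/2,√2/2), (0,−1), (√2/2,√2/2).
candidate 1: n = (0, 1, 0, 0) → π⊥ ≈ (-0.7071, +0.7071); max(|x|,|y|,|x±y|/√2) = 1.0000 ≤ 1.5 ⇒ ∈ W
candidate 2: n = (0, -1, -3, 1) → π⊥ ≈ (+1.4142, +3.0000); max(|x|,|y|,|x±y|/√2) = 3.1213 > 1.5 ⇒ ∉ W
candidate 3: n = (1, -1, 1, 0) → π⊥ ≈ (+1.7071, -1.7071); max(|x|,|y|,|x±y|/√2) = 2.4142 > 1.5 ⇒ ∉ W
candidate 4: n = (-3, 1, -1, 3) → π⊥ ≈ (-1.5858, +3.8284); max(|x|,|y|,|x±y|/√2) = 3.8284 > 1.5 ⇒ ∉ W
candidate 5: n = (0, 1, -1, -1) → π⊥ ≈ (-1.4142, +1.0000); max(|x|,|y|,|x±y|/√2) = 1.7071 > 1.5 ⇒ ∉ W
candidate 6: n = (2, -3, -3, 2) → π⊥ ≈ (+5.5355, +2.2929); max(|x|,|y|,|x±y|/√2) = 5.5355 > 1.5 ⇒ ∉ W
candidate 7: n = (-1, -1, 3, -1) → π⊥ ≈ (-1.0000, -4.4142); max(|x|,|y|,|x±y|/√2) = 4.4142 > 1.5 ⇒ ∉ W
candidate 8: n = (1, 0, 0, 0) → π⊥ ≈ (+1.0000, +0.0000); max(|x|,|y|,|x±y|/√2) = 1.0000 ≤ 1.5 ⇒ ∈ W
candidate 9: n = (-3, 1, 2, 3) → π⊥ ≈ (-1.5858, +0.8284); max(|x|,|y|,|x±y|/√2) = 1.7071 > 1.5 ⇒ ∉ W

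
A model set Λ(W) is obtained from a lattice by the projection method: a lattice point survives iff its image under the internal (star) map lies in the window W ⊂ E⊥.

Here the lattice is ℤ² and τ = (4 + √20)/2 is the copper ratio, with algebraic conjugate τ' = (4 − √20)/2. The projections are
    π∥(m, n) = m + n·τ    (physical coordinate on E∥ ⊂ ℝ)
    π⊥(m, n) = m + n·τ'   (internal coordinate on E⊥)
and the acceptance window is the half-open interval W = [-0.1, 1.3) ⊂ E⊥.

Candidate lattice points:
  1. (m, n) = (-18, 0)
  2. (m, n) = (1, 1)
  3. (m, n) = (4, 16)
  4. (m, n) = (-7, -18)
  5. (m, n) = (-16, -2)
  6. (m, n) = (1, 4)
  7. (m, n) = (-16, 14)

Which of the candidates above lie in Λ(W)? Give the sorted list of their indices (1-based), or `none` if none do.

2, 3, 6

Numerically τ ≈ 4.2361 and τ' = −1/τ ≈ -0.2361.
[1] lift (-18,0): star map gives -18.0000; window check -0.1 ≤ -18.0000 < 1.3 is false → out
[2] lift (1,1): star map gives 0.7639; window check -0.1 ≤ 0.7639 < 1.3 is true → IN Λ
[3] lift (4,16): star map gives 0.2229; window check -0.1 ≤ 0.2229 < 1.3 is true → IN Λ
[4] lift (-7,-18): star map gives -2.7508; window check -0.1 ≤ -2.7508 < 1.3 is false → out
[5] lift (-16,-2): star map gives -15.5279; window check -0.1 ≤ -15.5279 < 1.3 is false → out
[6] lift (1,4): star map gives 0.0557; window check -0.1 ≤ 0.0557 < 1.3 is true → IN Λ
[7] lift (-16,14): star map gives -19.3050; window check -0.1 ≤ -19.3050 < 1.3 is false → out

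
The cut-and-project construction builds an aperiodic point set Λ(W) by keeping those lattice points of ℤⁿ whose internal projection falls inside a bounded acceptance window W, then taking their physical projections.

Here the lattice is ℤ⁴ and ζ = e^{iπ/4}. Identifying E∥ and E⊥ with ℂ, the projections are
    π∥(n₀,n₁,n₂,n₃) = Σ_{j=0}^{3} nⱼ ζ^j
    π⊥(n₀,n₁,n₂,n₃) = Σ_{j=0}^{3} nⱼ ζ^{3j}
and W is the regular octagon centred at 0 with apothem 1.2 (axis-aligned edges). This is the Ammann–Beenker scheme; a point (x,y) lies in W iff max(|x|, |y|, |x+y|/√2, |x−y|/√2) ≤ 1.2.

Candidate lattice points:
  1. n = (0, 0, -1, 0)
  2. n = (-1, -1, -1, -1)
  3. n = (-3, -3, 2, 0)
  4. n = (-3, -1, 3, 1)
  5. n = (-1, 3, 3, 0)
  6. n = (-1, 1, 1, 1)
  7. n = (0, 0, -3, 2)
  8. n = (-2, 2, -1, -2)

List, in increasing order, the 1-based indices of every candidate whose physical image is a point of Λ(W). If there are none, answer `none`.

1, 2, 6

Internal map: ζ^{3j} for j=0..3 gives (1,0), (−√2/2,√2/2), (0,−1), (√2/2,√2/2).
candidate 1: n = (0, 0, -1, 0) → π⊥ ≈ (+0.00000, +1.00000); max(|x|,|y|,|x±y|/√2) = 1.00000 ≤ 1.2 ⇒ ∈ W
candidate 2: n = (-1, -1, -1, -1) → π⊥ ≈ (-1.00000, -0.41421); max(|x|,|y|,|x±y|/√2) = 1.00000 ≤ 1.2 ⇒ ∈ W
candidate 3: n = (-3, -3, 2, 0) → π⊥ ≈ (-0.87868, -4.12132); max(|x|,|y|,|x±y|/√2) = 4.12132 > 1.2 ⇒ ∉ W
candidate 4: n = (-3, -1, 3, 1) → π⊥ ≈ (-1.58579, -3.00000); max(|x|,|y|,|x±y|/√2) = 3.24264 > 1.2 ⇒ ∉ W
candidate 5: n = (-1, 3, 3, 0) → π⊥ ≈ (-3.12132, -0.87868); max(|x|,|y|,|x±y|/√2) = 3.12132 > 1.2 ⇒ ∉ W
candidate 6: n = (-1, 1, 1, 1) → π⊥ ≈ (-1.00000, +0.41421); max(|x|,|y|,|x±y|/√2) = 1.00000 ≤ 1.2 ⇒ ∈ W
candidate 7: n = (0, 0, -3, 2) → π⊥ ≈ (+1.41421, +4.41421); max(|x|,|y|,|x±y|/√2) = 4.41421 > 1.2 ⇒ ∉ W
candidate 8: n = (-2, 2, -1, -2) → π⊥ ≈ (-4.82843, +1.00000); max(|x|,|y|,|x±y|/√2) = 4.82843 > 1.2 ⇒ ∉ W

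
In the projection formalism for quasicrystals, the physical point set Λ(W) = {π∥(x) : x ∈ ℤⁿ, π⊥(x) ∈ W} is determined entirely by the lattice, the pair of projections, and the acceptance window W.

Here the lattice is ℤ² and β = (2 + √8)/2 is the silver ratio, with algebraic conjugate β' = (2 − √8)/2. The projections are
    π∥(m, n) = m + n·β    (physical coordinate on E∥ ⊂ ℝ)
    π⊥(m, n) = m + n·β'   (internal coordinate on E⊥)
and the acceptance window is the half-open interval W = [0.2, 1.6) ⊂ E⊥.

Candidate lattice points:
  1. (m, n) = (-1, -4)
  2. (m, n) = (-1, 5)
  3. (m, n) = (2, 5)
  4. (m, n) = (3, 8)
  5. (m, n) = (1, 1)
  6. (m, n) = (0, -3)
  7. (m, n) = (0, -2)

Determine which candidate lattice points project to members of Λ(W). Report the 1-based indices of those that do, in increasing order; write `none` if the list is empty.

1, 5, 6, 7

Numerically β ≈ 2.414214 and β' = −1/β ≈ -0.414214.
[1] lift (-1,-4): star map gives 0.656854; window check 0.2 ≤ 0.656854 < 1.6 is true → IN Λ
[2] lift (-1,5): star map gives -3.071068; window check 0.2 ≤ -3.071068 < 1.6 is false → out
[3] lift (2,5): star map gives -0.071068; window check 0.2 ≤ -0.071068 < 1.6 is false → out
[4] lift (3,8): star map gives -0.313708; window check 0.2 ≤ -0.313708 < 1.6 is false → out
[5] lift (1,1): star map gives 0.585786; window check 0.2 ≤ 0.585786 < 1.6 is true → IN Λ
[6] lift (0,-3): star map gives 1.242641; window check 0.2 ≤ 1.242641 < 1.6 is true → IN Λ
[7] lift (0,-2): star map gives 0.828427; window check 0.2 ≤ 0.828427 < 1.6 is true → IN Λ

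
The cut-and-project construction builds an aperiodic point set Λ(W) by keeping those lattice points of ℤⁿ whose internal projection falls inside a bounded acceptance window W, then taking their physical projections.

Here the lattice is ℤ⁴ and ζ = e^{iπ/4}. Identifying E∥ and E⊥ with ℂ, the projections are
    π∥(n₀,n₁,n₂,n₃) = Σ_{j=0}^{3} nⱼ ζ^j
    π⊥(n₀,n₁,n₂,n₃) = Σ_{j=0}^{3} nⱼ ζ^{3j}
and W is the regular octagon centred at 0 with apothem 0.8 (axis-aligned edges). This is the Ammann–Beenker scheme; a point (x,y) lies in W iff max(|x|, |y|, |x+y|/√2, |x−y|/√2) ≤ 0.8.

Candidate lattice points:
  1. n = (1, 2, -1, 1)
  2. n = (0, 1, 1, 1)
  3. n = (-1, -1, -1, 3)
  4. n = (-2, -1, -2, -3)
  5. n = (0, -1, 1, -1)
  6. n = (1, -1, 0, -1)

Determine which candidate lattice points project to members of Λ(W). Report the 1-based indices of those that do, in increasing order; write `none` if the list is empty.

With ζ = e^{iπ/4} the internal vectors are ζ^0,ζ^3,ζ^6,ζ^9.
#1 (1, 2, -1, 1): internal (0.292893, 3.121320); octagon support 3.121320 vs apothem 0.8 → ∉ W
#2 (0, 1, 1, 1): internal (0.000000, 0.414214); octagon support 0.414214 vs apothem 0.8 → ∈ W
#3 (-1, -1, -1, 3): internal (1.828427, 2.414214); octagon support 3.000000 vs apothem 0.8 → ∉ W
#4 (-2, -1, -2, -3): internal (-3.414214, -0.828427); octagon support 3.414214 vs apothem 0.8 → ∉ W
#5 (0, -1, 1, -1): internal (0.000000, -2.414214); octagon support 2.414214 vs apothem 0.8 → ∉ W
#6 (1, -1, 0, -1): internal (1.000000, -1.414214); octagon support 1.707107 vs apothem 0.8 → ∉ W

2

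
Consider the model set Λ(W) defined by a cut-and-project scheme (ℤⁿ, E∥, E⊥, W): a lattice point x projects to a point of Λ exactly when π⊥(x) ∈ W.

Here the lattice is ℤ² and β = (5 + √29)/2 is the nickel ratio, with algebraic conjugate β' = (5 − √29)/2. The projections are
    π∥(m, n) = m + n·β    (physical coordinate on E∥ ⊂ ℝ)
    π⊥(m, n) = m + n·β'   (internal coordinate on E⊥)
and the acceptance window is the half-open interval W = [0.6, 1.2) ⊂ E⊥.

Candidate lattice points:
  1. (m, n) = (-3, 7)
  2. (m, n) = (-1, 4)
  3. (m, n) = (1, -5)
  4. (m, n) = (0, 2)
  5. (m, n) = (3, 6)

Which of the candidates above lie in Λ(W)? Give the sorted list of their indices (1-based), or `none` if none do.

none

Compute β' = (5−√29)/2 = -0.19258, so π⊥(m,n) = m -0.19258·n.
#1 (-3,7): internal coord -3 + (7)·β' = -4.34808; -4.34808 ∉ [0.6, 1.2) → out
#2 (-1,4): internal coord -1 + (4)·β' = -1.77033; -1.77033 ∉ [0.6, 1.2) → out
#3 (1,-5): internal coord 1 + (-5)·β' = +1.96291; +1.96291 ∉ [0.6, 1.2) → out
#4 (0,2): internal coord 0 + (2)·β' = -0.38516; -0.38516 ∉ [0.6, 1.2) → out
#5 (3,6): internal coord 3 + (6)·β' = +1.84451; +1.84451 ∉ [0.6, 1.2) → out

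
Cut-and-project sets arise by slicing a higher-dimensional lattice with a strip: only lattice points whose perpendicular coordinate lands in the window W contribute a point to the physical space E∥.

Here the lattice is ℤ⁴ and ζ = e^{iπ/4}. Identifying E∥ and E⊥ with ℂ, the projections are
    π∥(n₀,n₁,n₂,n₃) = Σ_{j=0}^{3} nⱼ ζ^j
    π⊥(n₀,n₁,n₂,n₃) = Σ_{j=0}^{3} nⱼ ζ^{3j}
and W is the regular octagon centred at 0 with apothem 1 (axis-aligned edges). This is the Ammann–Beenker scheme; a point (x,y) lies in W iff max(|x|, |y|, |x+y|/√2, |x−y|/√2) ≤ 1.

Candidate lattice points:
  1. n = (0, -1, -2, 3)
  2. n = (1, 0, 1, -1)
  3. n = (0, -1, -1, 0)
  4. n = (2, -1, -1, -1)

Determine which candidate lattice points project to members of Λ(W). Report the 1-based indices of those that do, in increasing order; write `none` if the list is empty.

Internal map: ζ^{3j} for j=0..3 gives (1,0), (−√2/2,√2/2), (0,−1), (√2/2,√2/2).
#1 (0, -1, -2, 3): internal (2.8284, 3.4142); octagon support 4.4142 vs apothem 1 → ∉ W
#2 (1, 0, 1, -1): internal (0.2929, -1.7071); octagon support 1.7071 vs apothem 1 → ∉ W
#3 (0, -1, -1, 0): internal (0.7071, 0.2929); octagon support 0.7071 vs apothem 1 → ∈ W
#4 (2, -1, -1, -1): internal (2.0000, -0.4142); octagon support 2.0000 vs apothem 1 → ∉ W

3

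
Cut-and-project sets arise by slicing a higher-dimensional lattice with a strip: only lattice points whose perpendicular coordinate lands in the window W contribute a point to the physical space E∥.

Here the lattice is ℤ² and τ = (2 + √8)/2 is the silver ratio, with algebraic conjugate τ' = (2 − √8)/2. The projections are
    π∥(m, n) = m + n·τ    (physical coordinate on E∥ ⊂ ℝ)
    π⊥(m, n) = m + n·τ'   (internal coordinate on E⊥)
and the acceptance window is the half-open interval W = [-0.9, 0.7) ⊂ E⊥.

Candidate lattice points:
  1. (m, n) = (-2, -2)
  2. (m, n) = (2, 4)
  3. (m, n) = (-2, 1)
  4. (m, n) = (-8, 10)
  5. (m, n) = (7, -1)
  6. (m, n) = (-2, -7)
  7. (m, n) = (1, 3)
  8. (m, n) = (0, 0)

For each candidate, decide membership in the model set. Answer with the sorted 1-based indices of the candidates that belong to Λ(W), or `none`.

Compute τ' = (2−√8)/2 = -0.414214, so π⊥(m,n) = m -0.414214·n.
[1] lift (-2,-2): star map gives -1.171573; window check -0.9 ≤ -1.171573 < 0.7 is false → out
[2] lift (2,4): star map gives 0.343146; window check -0.9 ≤ 0.343146 < 0.7 is true → IN Λ
[3] lift (-2,1): star map gives -2.414214; window check -0.9 ≤ -2.414214 < 0.7 is false → out
[4] lift (-8,10): star map gives -12.142136; window check -0.9 ≤ -12.142136 < 0.7 is false → out
[5] lift (7,-1): star map gives 7.414214; window check -0.9 ≤ 7.414214 < 0.7 is false → out
[6] lift (-2,-7): star map gives 0.899495; window check -0.9 ≤ 0.899495 < 0.7 is false → out
[7] lift (1,3): star map gives -0.242641; window check -0.9 ≤ -0.242641 < 0.7 is true → IN Λ
[8] lift (0,0): star map gives 0.000000; window check -0.9 ≤ 0.000000 < 0.7 is true → IN Λ

2, 7, 8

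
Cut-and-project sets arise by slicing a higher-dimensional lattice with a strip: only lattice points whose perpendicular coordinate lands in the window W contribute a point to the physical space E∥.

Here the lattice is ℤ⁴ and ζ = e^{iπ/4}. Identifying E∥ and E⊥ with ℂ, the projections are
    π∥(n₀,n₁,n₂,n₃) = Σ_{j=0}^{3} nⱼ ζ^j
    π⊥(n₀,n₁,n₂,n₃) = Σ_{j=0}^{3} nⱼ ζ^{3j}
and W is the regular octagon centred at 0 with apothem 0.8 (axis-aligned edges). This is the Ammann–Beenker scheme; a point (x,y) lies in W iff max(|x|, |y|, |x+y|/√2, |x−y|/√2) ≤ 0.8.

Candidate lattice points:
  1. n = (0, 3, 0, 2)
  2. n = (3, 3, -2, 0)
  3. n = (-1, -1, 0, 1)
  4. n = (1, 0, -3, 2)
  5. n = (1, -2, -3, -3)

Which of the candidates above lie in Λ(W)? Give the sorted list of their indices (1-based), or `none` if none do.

3, 5

π⊥(n) = n₀ + n₁ζ³ + n₂ζ⁶ + n₃ζ⁹ where ζ = e^{iπ/4}.
#1 (0, 3, 0, 2): internal (-0.70711, 3.53553); octagon support 3.53553 vs apothem 0.8 → ∉ W
#2 (3, 3, -2, 0): internal (0.87868, 4.12132); octagon support 4.12132 vs apothem 0.8 → ∉ W
#3 (-1, -1, 0, 1): internal (0.41421, 0.00000); octagon support 0.41421 vs apothem 0.8 → ∈ W
#4 (1, 0, -3, 2): internal (2.41421, 4.41421); octagon support 4.82843 vs apothem 0.8 → ∉ W
#5 (1, -2, -3, -3): internal (0.29289, -0.53553); octagon support 0.58579 vs apothem 0.8 → ∈ W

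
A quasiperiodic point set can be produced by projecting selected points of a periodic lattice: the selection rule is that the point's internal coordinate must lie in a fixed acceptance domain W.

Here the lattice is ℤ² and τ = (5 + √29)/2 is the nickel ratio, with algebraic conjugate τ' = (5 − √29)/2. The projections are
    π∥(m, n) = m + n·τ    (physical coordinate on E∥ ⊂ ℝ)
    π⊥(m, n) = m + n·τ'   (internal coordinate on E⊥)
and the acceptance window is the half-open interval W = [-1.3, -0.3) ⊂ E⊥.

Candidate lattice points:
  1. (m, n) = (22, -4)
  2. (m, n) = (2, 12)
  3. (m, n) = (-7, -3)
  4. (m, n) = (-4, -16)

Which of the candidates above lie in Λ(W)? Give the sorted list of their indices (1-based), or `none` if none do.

τ' = (5−√29)/2 ≈ -0.1926.
[1] lift (22,-4): star map gives 22.7703; window check -1.3 ≤ 22.7703 < -0.3 is false → out
[2] lift (2,12): star map gives -0.3110; window check -1.3 ≤ -0.3110 < -0.3 is true → IN Λ
[3] lift (-7,-3): star map gives -6.4223; window check -1.3 ≤ -6.4223 < -0.3 is false → out
[4] lift (-4,-16): star map gives -0.9187; window check -1.3 ≤ -0.9187 < -0.3 is true → IN Λ

2, 4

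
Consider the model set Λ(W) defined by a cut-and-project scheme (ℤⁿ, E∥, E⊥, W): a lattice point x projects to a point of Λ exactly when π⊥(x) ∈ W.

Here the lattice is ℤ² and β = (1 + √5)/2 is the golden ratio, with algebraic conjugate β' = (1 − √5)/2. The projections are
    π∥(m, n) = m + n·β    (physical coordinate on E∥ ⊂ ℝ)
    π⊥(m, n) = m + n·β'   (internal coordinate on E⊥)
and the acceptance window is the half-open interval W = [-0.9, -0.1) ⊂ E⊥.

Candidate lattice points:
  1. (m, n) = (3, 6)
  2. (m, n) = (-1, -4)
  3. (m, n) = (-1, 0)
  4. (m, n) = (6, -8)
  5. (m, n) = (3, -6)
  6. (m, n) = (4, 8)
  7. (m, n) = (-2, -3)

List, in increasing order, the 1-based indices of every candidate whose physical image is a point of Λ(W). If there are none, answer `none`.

1, 7

Compute β' = (1−√5)/2 = -0.61803, so π⊥(m,n) = m -0.61803·n.
#1 (3,6): internal coord 3 + (6)·β' = -0.70820; -0.70820 ∈ [-0.9, -0.1) → IN Λ
#2 (-1,-4): internal coord -1 + (-4)·β' = +1.47214; +1.47214 ∉ [-0.9, -0.1) → out
#3 (-1,0): internal coord -1 + (0)·β' = -1.00000; -1.00000 ∉ [-0.9, -0.1) → out
#4 (6,-8): internal coord 6 + (-8)·β' = +10.94427; +10.94427 ∉ [-0.9, -0.1) → out
#5 (3,-6): internal coord 3 + (-6)·β' = +6.70820; +6.70820 ∉ [-0.9, -0.1) → out
#6 (4,8): internal coord 4 + (8)·β' = -0.94427; -0.94427 ∉ [-0.9, -0.1) → out
#7 (-2,-3): internal coord -2 + (-3)·β' = -0.14590; -0.14590 ∈ [-0.9, -0.1) → IN Λ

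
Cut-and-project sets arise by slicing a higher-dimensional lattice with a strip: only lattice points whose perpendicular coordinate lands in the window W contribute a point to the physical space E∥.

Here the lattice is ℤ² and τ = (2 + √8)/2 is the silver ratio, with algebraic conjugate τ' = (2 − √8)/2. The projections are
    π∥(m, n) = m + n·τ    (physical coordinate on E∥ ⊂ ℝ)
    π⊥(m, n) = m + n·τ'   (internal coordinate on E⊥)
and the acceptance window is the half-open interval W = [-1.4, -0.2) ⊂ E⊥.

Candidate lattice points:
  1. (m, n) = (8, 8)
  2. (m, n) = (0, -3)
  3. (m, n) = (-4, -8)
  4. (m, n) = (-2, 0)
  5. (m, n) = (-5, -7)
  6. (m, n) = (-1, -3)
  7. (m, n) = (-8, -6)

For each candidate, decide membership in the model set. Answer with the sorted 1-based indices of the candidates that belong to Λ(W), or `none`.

τ' = (2−√8)/2 ≈ -0.414214.
#1 (8,8): internal coord 8 + (8)·τ' = +4.686292; +4.686292 ∉ [-1.4, -0.2) → out
#2 (0,-3): internal coord 0 + (-3)·τ' = +1.242641; +1.242641 ∉ [-1.4, -0.2) → out
#3 (-4,-8): internal coord -4 + (-8)·τ' = -0.686292; -0.686292 ∈ [-1.4, -0.2) → IN Λ
#4 (-2,0): internal coord -2 + (0)·τ' = -2.000000; -2.000000 ∉ [-1.4, -0.2) → out
#5 (-5,-7): internal coord -5 + (-7)·τ' = -2.100505; -2.100505 ∉ [-1.4, -0.2) → out
#6 (-1,-3): internal coord -1 + (-3)·τ' = +0.242641; +0.242641 ∉ [-1.4, -0.2) → out
#7 (-8,-6): internal coord -8 + (-6)·τ' = -5.514719; -5.514719 ∉ [-1.4, -0.2) → out

3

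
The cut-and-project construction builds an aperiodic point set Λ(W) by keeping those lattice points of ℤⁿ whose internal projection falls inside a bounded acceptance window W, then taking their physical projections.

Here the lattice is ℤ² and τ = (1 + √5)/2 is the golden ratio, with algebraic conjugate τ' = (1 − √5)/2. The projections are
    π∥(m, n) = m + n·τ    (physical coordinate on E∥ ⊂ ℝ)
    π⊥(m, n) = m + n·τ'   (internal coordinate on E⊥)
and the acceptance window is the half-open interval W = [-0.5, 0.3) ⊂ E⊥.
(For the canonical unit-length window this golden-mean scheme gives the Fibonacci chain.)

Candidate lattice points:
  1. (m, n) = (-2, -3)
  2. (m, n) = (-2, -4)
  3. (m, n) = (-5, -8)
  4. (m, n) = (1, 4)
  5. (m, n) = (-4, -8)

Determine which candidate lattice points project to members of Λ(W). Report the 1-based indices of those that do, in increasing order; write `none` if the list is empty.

Numerically τ ≈ 1.61803 and τ' = −1/τ ≈ -0.61803.
#1 (-2,-3): internal coord -2 + (-3)·τ' = -0.14590; -0.14590 ∈ [-0.5, 0.3) → IN Λ
#2 (-2,-4): internal coord -2 + (-4)·τ' = +0.47214; +0.47214 ∉ [-0.5, 0.3) → out
#3 (-5,-8): internal coord -5 + (-8)·τ' = -0.05573; -0.05573 ∈ [-0.5, 0.3) → IN Λ
#4 (1,4): internal coord 1 + (4)·τ' = -1.47214; -1.47214 ∉ [-0.5, 0.3) → out
#5 (-4,-8): internal coord -4 + (-8)·τ' = +0.94427; +0.94427 ∉ [-0.5, 0.3) → out

1, 3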